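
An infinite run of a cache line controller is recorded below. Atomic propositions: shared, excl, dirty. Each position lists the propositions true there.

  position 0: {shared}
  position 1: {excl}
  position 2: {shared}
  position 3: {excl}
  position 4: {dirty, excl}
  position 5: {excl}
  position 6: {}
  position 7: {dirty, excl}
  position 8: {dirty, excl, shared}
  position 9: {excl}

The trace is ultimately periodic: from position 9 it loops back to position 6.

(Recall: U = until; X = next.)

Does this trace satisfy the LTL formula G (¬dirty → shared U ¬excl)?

Violated

¬dirty → shared U ¬excl must hold at every position from 0 onward. It fails at position 1, so G (¬dirty → shared U ¬excl) is false.
Positions where ¬dirty holds: 0, 1, 2, 3, 5, 6, 9.
Check shared U ¬excl at each: 0→ok, 1→fails, 2→ok, 3→fails, 5→fails, 6→ok, 9→fails.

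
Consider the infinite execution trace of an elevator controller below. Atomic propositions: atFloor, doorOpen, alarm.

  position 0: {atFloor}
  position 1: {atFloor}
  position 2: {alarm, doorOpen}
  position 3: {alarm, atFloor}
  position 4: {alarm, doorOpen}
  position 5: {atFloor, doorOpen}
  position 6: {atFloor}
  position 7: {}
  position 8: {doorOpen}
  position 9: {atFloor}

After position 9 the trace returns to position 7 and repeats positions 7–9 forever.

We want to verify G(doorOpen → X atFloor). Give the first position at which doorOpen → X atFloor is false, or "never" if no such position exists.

doorOpen → X atFloor holds at every position 0..9, and those are all the positions the trace ever visits, so the invariant G(doorOpen → X atFloor) is never violated.

never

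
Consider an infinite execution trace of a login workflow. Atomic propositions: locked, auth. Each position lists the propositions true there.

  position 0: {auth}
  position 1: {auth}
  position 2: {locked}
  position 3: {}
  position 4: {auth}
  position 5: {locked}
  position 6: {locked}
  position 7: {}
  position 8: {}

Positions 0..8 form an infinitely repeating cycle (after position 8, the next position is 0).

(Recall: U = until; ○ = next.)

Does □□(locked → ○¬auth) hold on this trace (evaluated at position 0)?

Holds

□(locked → ○¬auth) holds at every position 0..8, and those are all positions ever visited, so □□(locked → ○¬auth) holds.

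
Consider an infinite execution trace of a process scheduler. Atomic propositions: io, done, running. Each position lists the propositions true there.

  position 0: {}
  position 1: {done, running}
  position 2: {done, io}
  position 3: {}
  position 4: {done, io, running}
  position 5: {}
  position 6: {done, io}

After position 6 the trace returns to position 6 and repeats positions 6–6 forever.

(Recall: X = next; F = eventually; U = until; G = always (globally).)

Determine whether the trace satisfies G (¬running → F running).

¬running → F running must hold at every position from 0 onward. It fails at position 5, so G (¬running → F running) is false.
Positions where ¬running holds: 0, 2, 3, 5, 6.
Check F running at each: 0→ok, 2→ok, 3→ok, 5→fails, 6→fails.

No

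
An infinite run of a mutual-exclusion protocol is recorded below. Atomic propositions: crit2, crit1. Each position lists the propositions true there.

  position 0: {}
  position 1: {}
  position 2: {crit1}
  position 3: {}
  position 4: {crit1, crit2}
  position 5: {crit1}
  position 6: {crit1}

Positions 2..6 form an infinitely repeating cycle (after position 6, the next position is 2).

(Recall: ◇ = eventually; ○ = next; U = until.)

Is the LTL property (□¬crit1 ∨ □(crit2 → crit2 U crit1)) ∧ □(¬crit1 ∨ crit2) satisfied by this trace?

Violated

¬crit1 ∨ crit2 must hold at every position from 0 onward. It fails at position 2, so □(¬crit1 ∨ crit2) is false.
At position 0: □¬crit1 ∨ □(crit2 → crit2 U crit1) is true; □(¬crit1 ∨ crit2) is false; so (□¬crit1 ∨ □(crit2 → crit2 U crit1)) ∧ □(¬crit1 ∨ crit2) is false.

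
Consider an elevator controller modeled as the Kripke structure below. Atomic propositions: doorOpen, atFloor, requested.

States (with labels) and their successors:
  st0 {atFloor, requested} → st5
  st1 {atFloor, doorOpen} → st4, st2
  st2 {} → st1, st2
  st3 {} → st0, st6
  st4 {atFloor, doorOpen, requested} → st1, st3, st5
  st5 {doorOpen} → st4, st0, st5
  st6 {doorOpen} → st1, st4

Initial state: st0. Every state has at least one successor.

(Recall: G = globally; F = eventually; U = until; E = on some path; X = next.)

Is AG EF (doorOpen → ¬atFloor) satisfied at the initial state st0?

States satisfying EF (doorOpen → ¬atFloor): {st0, st1, st2, st3, st4, st5, st6}.
States satisfying AG EF (doorOpen → ¬atFloor): {st0, st1, st2, st3, st4, st5, st6}.
Every state reachable from st0 satisfies EF (doorOpen → ¬atFloor).
st0 ∈ Sat(AG EF (doorOpen → ¬atFloor)).

Yes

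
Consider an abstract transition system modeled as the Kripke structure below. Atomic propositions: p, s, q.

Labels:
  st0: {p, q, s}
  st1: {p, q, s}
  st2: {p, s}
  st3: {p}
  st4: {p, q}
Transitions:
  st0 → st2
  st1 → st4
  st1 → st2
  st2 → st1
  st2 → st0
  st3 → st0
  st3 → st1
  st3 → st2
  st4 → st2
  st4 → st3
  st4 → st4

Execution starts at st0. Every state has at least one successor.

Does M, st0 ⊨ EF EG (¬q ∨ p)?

States satisfying EG (¬q ∨ p): {st0, st1, st2, st3, st4}.
States satisfying EF EG (¬q ∨ p): {st0, st1, st2, st3, st4}.
Some path from st0 reaches a state where EG (¬q ∨ p) holds.
st0 ∈ Sat(EF EG (¬q ∨ p)).

Holds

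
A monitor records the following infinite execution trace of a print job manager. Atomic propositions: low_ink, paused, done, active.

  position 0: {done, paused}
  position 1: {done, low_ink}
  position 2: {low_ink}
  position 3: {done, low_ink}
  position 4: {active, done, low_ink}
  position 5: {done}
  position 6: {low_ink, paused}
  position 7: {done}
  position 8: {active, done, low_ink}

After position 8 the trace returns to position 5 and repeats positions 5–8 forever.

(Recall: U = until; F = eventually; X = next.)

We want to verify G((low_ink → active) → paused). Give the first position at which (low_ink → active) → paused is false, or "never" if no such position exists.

4

Check (low_ink → active) → paused at each position in order: 0 ✓, 1 ✓, 2 ✓, 3 ✓.
At position 4 the labels are {active, done, low_ink}, so (low_ink → active) → paused is false there. This is the first violation.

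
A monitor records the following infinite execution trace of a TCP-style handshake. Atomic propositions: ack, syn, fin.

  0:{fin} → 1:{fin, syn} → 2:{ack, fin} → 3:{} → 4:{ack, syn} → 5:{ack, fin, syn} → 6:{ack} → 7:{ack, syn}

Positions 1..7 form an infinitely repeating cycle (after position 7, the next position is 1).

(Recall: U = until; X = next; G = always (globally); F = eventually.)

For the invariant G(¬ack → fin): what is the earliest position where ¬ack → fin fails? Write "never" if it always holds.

Check ¬ack → fin at each position in order: 0 ✓, 1 ✓, 2 ✓.
At position 3 the labels are {}, so ¬ack → fin is false there. This is the first violation.

3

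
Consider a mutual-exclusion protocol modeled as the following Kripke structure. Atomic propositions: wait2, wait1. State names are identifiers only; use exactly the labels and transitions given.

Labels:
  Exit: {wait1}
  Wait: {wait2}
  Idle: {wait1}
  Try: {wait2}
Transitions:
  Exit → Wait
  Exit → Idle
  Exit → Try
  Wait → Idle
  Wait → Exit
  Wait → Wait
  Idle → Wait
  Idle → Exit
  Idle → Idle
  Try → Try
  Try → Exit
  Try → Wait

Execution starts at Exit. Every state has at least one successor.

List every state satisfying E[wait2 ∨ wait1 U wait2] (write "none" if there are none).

{Exit, Wait, Idle, Try}

States satisfying wait2 ∨ wait1: {Exit, Wait, Idle, Try}.
States satisfying wait2: {Wait, Try}.
States satisfying E[wait2 ∨ wait1 U wait2]: {Exit, Wait, Idle, Try}.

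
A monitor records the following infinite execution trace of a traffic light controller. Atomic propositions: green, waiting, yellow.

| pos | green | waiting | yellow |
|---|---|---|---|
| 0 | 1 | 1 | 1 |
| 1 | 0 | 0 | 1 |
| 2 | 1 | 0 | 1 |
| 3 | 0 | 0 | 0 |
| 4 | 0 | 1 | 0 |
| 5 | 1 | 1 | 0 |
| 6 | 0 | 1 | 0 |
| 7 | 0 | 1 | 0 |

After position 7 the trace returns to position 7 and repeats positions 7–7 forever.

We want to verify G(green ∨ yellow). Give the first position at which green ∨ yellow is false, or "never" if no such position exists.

3

Check green ∨ yellow at each position in order: 0 ✓, 1 ✓, 2 ✓.
At position 3 the labels are {}, so green ∨ yellow is false there. This is the first violation.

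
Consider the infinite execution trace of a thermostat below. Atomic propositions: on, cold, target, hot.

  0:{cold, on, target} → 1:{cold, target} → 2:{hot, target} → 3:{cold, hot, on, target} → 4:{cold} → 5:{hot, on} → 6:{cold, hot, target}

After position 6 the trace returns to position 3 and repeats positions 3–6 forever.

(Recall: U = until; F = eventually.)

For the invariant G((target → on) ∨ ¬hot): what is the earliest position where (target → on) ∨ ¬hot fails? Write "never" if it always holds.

Check (target → on) ∨ ¬hot at each position in order: 0 ✓, 1 ✓.
At position 2 the labels are {hot, target}, so (target → on) ∨ ¬hot is false there. This is the first violation.

2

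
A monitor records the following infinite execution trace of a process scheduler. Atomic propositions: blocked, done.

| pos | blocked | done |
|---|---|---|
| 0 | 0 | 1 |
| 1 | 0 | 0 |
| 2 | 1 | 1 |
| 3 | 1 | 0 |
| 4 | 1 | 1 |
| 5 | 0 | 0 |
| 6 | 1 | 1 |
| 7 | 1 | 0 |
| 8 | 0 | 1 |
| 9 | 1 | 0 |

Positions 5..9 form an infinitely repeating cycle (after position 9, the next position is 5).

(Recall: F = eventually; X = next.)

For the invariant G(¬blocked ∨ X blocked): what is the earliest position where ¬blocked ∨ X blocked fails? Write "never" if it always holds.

Check ¬blocked ∨ X blocked at each position in order: 0 ✓, 1 ✓, 2 ✓, 3 ✓.
At position 4 the labels are {blocked, done} and the next position 5 has {}, so ¬blocked ∨ X blocked is false there. This is the first violation.

4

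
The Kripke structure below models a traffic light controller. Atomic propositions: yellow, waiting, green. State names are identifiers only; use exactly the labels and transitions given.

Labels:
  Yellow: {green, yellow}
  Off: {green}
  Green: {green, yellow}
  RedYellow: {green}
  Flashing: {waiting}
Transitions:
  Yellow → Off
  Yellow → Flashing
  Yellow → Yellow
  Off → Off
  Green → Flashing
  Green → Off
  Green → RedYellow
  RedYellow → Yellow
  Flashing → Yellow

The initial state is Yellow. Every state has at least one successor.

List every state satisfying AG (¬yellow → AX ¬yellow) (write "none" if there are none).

States satisfying ¬yellow → AX ¬yellow: {Yellow, Off, Green}.
States satisfying AG (¬yellow → AX ¬yellow): {Off}.

{Off}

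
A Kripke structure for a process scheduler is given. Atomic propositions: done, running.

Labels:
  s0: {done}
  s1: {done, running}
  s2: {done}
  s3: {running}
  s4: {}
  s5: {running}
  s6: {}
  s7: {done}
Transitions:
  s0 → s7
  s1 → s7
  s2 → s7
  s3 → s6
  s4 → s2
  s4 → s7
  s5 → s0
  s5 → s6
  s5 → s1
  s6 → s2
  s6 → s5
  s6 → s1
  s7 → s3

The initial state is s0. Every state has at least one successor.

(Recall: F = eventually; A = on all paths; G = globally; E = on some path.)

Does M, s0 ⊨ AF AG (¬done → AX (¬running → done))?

Does not hold

States satisfying AG (¬done → AX (¬running → done)): ∅.
States satisfying AF AG (¬done → AX (¬running → done)): ∅.
There is a path from s0 along which AG (¬done → AX (¬running → done)) never holds.
s0 ∉ Sat(AF AG (¬done → AX (¬running → done))).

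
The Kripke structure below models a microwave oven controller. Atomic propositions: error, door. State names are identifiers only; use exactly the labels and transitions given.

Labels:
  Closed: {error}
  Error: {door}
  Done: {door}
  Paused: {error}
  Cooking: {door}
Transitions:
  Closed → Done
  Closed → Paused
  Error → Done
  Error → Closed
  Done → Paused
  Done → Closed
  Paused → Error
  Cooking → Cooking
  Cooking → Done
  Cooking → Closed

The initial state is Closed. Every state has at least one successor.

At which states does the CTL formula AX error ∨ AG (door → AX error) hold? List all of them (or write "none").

States satisfying error: {Closed, Paused}.
States satisfying AX error: {Done}.
States satisfying door → AX error: {Closed, Done, Paused}.
States satisfying AG (door → AX error): ∅.
States satisfying AX error ∨ AG (door → AX error): {Done}.

{Done}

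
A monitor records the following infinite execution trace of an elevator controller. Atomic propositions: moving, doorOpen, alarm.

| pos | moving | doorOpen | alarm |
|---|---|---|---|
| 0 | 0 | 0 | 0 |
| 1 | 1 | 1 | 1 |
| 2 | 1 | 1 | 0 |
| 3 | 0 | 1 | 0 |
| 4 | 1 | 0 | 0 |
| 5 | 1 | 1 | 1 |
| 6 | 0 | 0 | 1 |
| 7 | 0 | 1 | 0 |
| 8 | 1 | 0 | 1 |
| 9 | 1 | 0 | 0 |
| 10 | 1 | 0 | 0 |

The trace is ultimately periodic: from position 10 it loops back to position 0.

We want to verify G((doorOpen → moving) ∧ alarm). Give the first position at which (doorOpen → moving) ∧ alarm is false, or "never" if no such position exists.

0

At position 0 the labels are {}, so (doorOpen → moving) ∧ alarm is false there. This is the first violation.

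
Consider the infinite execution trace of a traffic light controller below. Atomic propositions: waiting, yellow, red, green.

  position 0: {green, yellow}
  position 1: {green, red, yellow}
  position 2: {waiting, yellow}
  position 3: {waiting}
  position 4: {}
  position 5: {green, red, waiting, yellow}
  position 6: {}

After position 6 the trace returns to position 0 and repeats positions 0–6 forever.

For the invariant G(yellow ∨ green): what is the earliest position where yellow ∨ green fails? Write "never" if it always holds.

3

Check yellow ∨ green at each position in order: 0 ✓, 1 ✓, 2 ✓.
At position 3 the labels are {waiting}, so yellow ∨ green is false there. This is the first violation.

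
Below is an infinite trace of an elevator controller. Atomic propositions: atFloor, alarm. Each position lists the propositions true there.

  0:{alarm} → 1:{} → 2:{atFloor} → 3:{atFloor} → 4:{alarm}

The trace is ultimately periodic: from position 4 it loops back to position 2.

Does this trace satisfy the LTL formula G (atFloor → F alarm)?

atFloor → F alarm holds at every position 0..4, and those are all positions ever visited, so G (atFloor → F alarm) holds.
Positions where atFloor holds: 2, 3.
Check F alarm at each: 2→ok, 3→ok.

Satisfied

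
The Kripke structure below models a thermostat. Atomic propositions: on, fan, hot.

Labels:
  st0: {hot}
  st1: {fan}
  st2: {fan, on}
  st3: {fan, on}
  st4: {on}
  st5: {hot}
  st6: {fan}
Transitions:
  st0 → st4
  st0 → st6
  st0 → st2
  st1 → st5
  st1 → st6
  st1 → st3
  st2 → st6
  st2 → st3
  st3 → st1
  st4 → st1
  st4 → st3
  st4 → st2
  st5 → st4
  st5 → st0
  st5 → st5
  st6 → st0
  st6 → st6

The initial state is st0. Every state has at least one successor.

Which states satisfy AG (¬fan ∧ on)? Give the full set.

States satisfying ¬fan ∧ on: {st4}.
States satisfying AG (¬fan ∧ on): ∅.

none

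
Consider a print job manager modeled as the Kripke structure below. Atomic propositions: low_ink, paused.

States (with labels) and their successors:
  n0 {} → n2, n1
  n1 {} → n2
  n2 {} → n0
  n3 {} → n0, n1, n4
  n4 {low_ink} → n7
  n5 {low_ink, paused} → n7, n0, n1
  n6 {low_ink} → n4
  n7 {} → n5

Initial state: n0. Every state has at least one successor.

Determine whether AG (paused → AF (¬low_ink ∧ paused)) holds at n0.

States satisfying paused → AF (¬low_ink ∧ paused): {n0, n1, n2, n3, n4, n6, n7}.
States satisfying AG (paused → AF (¬low_ink ∧ paused)): {n0, n1, n2}.
Every state reachable from n0 satisfies paused → AF (¬low_ink ∧ paused).
n0 ∈ Sat(AG (paused → AF (¬low_ink ∧ paused))).

Yes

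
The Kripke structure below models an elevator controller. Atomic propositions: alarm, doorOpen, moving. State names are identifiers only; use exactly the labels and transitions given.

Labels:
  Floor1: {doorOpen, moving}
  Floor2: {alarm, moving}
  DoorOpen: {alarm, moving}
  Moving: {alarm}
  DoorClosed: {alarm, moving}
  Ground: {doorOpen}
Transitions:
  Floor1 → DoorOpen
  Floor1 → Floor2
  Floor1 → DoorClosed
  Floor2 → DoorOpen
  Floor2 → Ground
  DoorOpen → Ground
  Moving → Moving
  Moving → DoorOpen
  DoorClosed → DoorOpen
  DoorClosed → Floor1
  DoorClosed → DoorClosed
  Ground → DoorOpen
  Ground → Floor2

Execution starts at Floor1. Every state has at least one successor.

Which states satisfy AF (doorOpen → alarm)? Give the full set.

States satisfying doorOpen → alarm: {Floor2, DoorOpen, Moving, DoorClosed}.
States satisfying AF (doorOpen → alarm): {Floor1, Floor2, DoorOpen, Moving, DoorClosed, Ground}.

{Floor1, Floor2, DoorOpen, Moving, DoorClosed, Ground}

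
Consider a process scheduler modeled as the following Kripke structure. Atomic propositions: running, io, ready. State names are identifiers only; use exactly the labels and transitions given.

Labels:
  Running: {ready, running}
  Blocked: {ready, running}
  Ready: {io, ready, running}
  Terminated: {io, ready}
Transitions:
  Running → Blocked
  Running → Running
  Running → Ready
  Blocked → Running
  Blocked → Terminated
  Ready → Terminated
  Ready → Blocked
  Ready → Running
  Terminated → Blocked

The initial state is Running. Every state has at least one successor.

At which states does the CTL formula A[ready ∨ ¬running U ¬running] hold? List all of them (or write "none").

{Terminated}

States satisfying ready ∨ ¬running: {Running, Blocked, Ready, Terminated}.
States satisfying ¬running: {Terminated}.
States satisfying A[ready ∨ ¬running U ¬running]: {Terminated}.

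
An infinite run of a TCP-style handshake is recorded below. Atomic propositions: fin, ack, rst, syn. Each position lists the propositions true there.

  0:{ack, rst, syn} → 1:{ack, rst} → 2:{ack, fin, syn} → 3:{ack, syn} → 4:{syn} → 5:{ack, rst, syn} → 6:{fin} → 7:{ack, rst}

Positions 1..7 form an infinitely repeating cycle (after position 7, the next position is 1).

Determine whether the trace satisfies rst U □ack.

Violated

Walking from position 0: at position 2, □ack has not yet held and rst fails, so rst U □ack is false.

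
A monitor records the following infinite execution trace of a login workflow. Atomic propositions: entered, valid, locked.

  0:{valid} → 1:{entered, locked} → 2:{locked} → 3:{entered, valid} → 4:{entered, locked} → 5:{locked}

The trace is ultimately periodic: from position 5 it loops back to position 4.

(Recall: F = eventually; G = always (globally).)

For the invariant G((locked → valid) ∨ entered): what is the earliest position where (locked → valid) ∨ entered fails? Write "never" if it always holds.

2

Check (locked → valid) ∨ entered at each position in order: 0 ✓, 1 ✓.
At position 2 the labels are {locked}, so (locked → valid) ∨ entered is false there. This is the first violation.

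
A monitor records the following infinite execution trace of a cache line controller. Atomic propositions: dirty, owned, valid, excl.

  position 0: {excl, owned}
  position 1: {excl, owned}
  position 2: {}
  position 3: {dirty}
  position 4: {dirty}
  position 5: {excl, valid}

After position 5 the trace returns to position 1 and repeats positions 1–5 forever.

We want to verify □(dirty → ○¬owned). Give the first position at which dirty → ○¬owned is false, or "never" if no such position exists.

never

dirty → ○¬owned holds at every position 0..5, and those are all the positions the trace ever visits, so the invariant □(dirty → ○¬owned) is never violated.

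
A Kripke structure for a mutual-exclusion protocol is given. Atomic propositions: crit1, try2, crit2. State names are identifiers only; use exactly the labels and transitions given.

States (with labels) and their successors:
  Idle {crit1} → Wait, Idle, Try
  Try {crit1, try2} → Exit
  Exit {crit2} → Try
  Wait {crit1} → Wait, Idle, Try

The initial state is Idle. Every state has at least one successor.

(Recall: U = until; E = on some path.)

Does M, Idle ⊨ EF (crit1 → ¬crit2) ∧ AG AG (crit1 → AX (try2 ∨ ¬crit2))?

No

States satisfying crit1 → ¬crit2: {Idle, Try, Exit, Wait}.
States satisfying EF (crit1 → ¬crit2): {Idle, Try, Exit, Wait}.
States satisfying AG (crit1 → AX (try2 ∨ ¬crit2)): ∅.
States satisfying AG AG (crit1 → AX (try2 ∨ ¬crit2)): ∅.
States satisfying EF (crit1 → ¬crit2) ∧ AG AG (crit1 → AX (try2 ∨ ¬crit2)): ∅.
Idle ∉ Sat(EF (crit1 → ¬crit2) ∧ AG AG (crit1 → AX (try2 ∨ ¬crit2))).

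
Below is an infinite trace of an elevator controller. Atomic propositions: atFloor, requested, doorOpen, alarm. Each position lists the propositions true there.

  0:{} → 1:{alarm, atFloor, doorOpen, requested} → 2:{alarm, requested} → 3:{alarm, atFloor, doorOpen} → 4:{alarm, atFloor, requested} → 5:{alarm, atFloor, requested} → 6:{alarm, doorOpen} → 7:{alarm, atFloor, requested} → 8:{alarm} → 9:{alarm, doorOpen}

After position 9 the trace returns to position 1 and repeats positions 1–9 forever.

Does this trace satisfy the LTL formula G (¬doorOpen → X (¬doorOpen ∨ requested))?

Does not hold

¬doorOpen → X (¬doorOpen ∨ requested) must hold at every position from 0 onward. It fails at position 2, so G (¬doorOpen → X (¬doorOpen ∨ requested)) is false.
Positions where ¬doorOpen holds: 0, 2, 4, 5, 7, 8.
Check X (¬doorOpen ∨ requested) at each: 0→ok, 2→fails, 4→ok, 5→fails, 7→ok, 8→fails.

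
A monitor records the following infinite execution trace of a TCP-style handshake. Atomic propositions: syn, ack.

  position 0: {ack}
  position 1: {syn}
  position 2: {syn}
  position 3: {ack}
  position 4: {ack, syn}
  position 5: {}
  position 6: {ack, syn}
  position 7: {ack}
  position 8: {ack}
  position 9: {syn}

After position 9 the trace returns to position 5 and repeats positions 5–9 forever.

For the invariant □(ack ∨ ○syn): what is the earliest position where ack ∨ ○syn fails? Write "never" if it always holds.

Check ack ∨ ○syn at each position in order: 0 ✓, 1 ✓.
At position 2 the labels are {syn} and the next position 3 has {ack}, so ack ∨ ○syn is false there. This is the first violation.

2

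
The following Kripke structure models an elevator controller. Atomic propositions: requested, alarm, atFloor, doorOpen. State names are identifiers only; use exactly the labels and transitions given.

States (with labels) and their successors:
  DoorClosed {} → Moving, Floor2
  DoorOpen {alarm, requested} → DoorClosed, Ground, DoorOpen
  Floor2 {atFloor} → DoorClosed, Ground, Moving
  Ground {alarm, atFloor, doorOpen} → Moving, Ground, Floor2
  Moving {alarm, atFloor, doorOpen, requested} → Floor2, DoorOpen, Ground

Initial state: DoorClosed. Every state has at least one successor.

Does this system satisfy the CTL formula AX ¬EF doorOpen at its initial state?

States satisfying ¬EF doorOpen: ∅.
States satisfying AX ¬EF doorOpen: ∅.
DoorClosed ∉ Sat(AX ¬EF doorOpen).

Does not hold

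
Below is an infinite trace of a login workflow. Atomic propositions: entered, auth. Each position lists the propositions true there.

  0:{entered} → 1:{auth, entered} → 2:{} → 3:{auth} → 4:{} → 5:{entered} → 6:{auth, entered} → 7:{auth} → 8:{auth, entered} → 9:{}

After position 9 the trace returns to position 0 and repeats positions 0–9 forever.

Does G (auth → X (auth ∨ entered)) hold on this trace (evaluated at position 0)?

auth → X (auth ∨ entered) must hold at every position from 0 onward. It fails at position 1, so G (auth → X (auth ∨ entered)) is false.
Positions where auth holds: 1, 3, 6, 7, 8.
Check X (auth ∨ entered) at each: 1→fails, 3→fails, 6→ok, 7→ok, 8→fails.

Does not hold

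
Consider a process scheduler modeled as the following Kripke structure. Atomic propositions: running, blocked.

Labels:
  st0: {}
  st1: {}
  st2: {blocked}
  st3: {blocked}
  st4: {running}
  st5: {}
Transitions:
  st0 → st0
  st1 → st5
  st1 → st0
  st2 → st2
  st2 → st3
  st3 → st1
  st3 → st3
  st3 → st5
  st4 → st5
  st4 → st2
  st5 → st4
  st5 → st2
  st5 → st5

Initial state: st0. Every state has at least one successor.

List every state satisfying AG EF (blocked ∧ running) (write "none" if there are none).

States satisfying EF (blocked ∧ running): ∅.
States satisfying AG EF (blocked ∧ running): ∅.

none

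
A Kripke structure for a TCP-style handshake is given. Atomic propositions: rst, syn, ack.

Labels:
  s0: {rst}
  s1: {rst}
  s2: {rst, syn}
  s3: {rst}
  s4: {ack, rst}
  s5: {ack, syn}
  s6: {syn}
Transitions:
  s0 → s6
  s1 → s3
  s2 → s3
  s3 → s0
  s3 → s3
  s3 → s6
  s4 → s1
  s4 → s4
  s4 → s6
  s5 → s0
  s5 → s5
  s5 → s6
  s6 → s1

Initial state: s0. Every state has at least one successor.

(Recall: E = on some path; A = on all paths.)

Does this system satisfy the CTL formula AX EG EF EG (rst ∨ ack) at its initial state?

Yes

States satisfying EG EF EG (rst ∨ ack): {s0, s1, s2, s3, s4, s5, s6}.
States satisfying AX EG EF EG (rst ∨ ack): {s0, s1, s2, s3, s4, s5, s6}.
s0 ∈ Sat(AX EG EF EG (rst ∨ ack)).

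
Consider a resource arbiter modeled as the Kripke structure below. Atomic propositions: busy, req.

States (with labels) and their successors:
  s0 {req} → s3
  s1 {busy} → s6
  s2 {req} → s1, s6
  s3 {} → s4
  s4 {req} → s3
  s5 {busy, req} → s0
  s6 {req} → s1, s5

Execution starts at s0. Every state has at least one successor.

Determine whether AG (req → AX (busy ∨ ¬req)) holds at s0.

States satisfying req → AX (busy ∨ ¬req): {s0, s1, s3, s4, s6}.
States satisfying AG (req → AX (busy ∨ ¬req)): {s0, s3, s4}.
Every state reachable from s0 satisfies req → AX (busy ∨ ¬req).
s0 ∈ Sat(AG (req → AX (busy ∨ ¬req))).

Satisfied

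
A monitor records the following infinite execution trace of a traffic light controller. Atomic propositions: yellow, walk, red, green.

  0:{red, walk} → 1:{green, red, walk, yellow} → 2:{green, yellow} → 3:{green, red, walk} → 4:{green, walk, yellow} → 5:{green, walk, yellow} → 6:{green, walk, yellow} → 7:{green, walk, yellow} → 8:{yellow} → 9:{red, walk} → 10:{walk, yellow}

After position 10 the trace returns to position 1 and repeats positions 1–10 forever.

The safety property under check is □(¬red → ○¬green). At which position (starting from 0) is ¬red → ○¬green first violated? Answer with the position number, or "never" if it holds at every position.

2

Check ¬red → ○¬green at each position in order: 0 ✓, 1 ✓.
At position 2 the labels are {green, yellow} and the next position 3 has {green, red, walk}, so ¬red → ○¬green is false there. This is the first violation.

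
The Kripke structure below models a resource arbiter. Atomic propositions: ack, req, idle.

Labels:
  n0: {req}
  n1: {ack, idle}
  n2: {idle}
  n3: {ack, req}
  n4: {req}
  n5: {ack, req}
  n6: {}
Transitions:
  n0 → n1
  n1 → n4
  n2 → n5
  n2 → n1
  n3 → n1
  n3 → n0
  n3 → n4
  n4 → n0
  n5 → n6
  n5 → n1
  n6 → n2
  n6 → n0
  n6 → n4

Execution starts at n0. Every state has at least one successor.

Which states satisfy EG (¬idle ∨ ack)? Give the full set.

{n0, n1, n3, n4, n5, n6}

States satisfying ¬idle ∨ ack: {n0, n1, n3, n4, n5, n6}.
States satisfying EG (¬idle ∨ ack): {n0, n1, n3, n4, n5, n6}.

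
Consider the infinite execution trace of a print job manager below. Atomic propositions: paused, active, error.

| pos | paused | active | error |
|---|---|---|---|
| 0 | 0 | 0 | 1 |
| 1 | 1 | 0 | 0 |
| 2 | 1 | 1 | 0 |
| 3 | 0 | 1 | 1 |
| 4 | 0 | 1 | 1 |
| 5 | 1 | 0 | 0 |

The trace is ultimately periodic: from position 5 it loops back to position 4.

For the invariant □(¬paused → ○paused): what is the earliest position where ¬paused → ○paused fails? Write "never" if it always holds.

3

Check ¬paused → ○paused at each position in order: 0 ✓, 1 ✓, 2 ✓.
At position 3 the labels are {active, error} and the next position 4 has {active, error}, so ¬paused → ○paused is false there. This is the first violation.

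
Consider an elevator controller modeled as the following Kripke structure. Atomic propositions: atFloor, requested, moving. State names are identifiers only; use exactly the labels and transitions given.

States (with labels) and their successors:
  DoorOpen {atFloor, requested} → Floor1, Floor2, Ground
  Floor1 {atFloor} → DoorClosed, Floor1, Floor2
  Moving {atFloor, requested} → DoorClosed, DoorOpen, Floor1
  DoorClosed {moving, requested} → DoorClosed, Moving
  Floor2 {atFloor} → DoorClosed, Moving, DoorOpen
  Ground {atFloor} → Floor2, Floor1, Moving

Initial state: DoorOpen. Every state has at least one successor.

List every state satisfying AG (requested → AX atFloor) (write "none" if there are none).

none

States satisfying requested → AX atFloor: {DoorOpen, Floor1, Floor2, Ground}.
States satisfying AG (requested → AX atFloor): ∅.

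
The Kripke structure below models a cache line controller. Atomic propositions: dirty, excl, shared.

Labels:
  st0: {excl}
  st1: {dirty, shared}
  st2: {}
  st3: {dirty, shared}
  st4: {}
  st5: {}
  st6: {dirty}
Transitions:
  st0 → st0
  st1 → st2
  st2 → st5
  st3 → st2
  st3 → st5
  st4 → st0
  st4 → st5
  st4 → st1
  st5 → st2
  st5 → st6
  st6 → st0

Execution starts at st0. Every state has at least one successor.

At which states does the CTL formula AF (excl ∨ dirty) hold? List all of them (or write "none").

{st0, st1, st3, st6}

States satisfying excl ∨ dirty: {st0, st1, st3, st6}.
States satisfying AF (excl ∨ dirty): {st0, st1, st3, st6}.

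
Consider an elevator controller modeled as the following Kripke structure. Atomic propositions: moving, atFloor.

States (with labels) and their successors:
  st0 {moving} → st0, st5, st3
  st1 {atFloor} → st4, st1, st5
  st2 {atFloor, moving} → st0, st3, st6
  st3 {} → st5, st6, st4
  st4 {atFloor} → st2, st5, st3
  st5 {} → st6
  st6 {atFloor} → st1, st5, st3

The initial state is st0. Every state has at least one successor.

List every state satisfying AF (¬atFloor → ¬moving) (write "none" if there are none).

{st1, st2, st3, st4, st5, st6}

States satisfying ¬atFloor → ¬moving: {st1, st2, st3, st4, st5, st6}.
States satisfying AF (¬atFloor → ¬moving): {st1, st2, st3, st4, st5, st6}.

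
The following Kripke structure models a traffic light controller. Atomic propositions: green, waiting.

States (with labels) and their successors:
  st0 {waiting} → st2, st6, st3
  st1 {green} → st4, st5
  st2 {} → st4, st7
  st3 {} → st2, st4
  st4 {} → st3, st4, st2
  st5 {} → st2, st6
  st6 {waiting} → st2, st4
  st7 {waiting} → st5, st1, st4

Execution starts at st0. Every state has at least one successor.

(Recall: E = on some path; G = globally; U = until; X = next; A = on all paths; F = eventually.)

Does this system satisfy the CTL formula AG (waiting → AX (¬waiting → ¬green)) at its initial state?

States satisfying waiting → AX (¬waiting → ¬green): {st0, st1, st2, st3, st4, st5, st6}.
States satisfying AG (waiting → AX (¬waiting → ¬green)): ∅.
st7 is reachable from st0 and violates waiting → AX (¬waiting → ¬green), so AG fails at st0.
st0 ∉ Sat(AG (waiting → AX (¬waiting → ¬green))).

Violated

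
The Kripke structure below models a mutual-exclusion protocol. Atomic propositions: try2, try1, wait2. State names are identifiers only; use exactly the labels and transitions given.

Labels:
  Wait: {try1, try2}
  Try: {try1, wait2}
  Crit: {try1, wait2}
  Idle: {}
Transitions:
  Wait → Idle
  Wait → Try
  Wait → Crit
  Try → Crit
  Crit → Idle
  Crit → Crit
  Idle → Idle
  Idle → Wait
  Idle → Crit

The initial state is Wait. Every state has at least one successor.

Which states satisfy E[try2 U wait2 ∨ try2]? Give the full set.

States satisfying try2: {Wait}.
States satisfying wait2 ∨ try2: {Wait, Try, Crit}.
States satisfying E[try2 U wait2 ∨ try2]: {Wait, Try, Crit}.

{Wait, Try, Crit}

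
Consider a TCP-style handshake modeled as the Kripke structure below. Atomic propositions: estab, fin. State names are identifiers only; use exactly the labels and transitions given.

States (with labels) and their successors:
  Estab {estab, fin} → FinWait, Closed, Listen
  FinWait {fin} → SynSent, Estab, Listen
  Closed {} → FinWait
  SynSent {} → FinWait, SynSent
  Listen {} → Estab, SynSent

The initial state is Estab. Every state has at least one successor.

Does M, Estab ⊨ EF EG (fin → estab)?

Holds

States satisfying EG (fin → estab): {Estab, SynSent, Listen}.
States satisfying EF EG (fin → estab): {Estab, FinWait, Closed, SynSent, Listen}.
Some path from Estab reaches a state where EG (fin → estab) holds.
Estab ∈ Sat(EF EG (fin → estab)).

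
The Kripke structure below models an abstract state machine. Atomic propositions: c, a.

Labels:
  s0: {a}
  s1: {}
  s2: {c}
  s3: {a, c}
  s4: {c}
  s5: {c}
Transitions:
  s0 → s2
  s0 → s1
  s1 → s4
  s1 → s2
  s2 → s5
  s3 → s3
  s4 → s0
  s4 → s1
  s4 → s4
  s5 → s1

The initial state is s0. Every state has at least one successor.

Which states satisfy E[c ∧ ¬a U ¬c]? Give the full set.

{s0, s1, s2, s4, s5}

States satisfying c ∧ ¬a: {s2, s4, s5}.
States satisfying ¬c: {s0, s1}.
States satisfying E[c ∧ ¬a U ¬c]: {s0, s1, s2, s4, s5}.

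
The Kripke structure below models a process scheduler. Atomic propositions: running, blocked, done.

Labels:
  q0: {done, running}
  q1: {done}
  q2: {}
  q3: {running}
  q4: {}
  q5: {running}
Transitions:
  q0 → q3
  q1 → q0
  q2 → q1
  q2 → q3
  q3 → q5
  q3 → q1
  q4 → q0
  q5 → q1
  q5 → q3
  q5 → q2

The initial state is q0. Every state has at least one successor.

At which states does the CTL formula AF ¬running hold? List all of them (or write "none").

{q1, q2, q4}

States satisfying ¬running: {q1, q2, q4}.
States satisfying AF ¬running: {q1, q2, q4}.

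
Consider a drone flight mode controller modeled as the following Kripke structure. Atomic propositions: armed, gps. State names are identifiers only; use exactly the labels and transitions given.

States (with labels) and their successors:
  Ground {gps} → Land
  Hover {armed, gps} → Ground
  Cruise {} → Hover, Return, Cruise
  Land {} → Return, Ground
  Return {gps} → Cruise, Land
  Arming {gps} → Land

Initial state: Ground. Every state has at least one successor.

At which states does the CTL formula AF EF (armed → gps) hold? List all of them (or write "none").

{Ground, Hover, Cruise, Land, Return, Arming}

States satisfying EF (armed → gps): {Ground, Hover, Cruise, Land, Return, Arming}.
States satisfying AF EF (armed → gps): {Ground, Hover, Cruise, Land, Return, Arming}.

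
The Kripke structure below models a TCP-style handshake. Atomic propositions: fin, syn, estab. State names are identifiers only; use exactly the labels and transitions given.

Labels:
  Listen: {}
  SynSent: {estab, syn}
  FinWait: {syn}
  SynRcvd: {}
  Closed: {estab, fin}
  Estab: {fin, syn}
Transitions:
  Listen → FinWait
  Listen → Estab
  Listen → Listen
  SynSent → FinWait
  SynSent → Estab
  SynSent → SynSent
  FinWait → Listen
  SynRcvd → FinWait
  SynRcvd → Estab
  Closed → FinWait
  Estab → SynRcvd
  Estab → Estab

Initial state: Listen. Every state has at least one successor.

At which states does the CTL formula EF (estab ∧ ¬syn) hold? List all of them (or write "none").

{Closed}

States satisfying estab ∧ ¬syn: {Closed}.
States satisfying EF (estab ∧ ¬syn): {Closed}.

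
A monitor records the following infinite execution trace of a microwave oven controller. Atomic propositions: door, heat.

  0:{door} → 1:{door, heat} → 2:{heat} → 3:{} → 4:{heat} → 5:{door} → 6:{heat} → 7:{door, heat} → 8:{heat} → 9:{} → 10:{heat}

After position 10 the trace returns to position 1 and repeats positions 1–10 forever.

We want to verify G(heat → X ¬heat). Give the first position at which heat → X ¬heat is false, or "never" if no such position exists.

1

Check heat → X ¬heat at each position in order: 0 ✓.
At position 1 the labels are {door, heat} and the next position 2 has {heat}, so heat → X ¬heat is false there. This is the first violation.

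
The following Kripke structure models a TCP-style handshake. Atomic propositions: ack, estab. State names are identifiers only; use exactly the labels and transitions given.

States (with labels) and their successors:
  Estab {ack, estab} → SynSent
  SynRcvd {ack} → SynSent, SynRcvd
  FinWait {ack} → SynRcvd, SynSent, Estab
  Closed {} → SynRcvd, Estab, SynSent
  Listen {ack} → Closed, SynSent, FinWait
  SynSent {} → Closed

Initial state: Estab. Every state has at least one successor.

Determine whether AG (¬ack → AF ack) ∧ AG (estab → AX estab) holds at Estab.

Does not hold

States satisfying ¬ack → AF ack: {Estab, SynRcvd, FinWait, Listen}.
States satisfying AG (¬ack → AF ack): ∅.
States satisfying estab → AX estab: {SynRcvd, FinWait, Closed, Listen, SynSent}.
States satisfying AG (estab → AX estab): ∅.
States satisfying AG (¬ack → AF ack) ∧ AG (estab → AX estab): ∅.
Estab ∉ Sat(AG (¬ack → AF ack) ∧ AG (estab → AX estab)).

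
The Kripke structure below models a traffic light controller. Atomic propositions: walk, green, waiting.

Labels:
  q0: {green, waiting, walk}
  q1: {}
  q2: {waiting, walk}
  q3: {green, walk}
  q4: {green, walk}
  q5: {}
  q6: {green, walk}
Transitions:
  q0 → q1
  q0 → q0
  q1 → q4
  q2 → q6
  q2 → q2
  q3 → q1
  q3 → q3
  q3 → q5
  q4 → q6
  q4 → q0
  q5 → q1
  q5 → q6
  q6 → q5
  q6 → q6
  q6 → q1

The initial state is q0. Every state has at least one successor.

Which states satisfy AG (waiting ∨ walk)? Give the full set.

none

States satisfying waiting ∨ walk: {q0, q2, q3, q4, q6}.
States satisfying AG (waiting ∨ walk): ∅.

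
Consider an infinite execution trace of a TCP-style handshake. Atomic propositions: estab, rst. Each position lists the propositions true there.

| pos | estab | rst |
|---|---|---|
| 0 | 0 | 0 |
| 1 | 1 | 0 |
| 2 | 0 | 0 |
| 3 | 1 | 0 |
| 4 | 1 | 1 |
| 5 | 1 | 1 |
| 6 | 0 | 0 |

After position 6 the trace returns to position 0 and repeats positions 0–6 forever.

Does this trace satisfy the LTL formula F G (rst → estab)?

G (rst → estab) holds at position 0, which is reachable from 0, so F G (rst → estab) holds.

Holds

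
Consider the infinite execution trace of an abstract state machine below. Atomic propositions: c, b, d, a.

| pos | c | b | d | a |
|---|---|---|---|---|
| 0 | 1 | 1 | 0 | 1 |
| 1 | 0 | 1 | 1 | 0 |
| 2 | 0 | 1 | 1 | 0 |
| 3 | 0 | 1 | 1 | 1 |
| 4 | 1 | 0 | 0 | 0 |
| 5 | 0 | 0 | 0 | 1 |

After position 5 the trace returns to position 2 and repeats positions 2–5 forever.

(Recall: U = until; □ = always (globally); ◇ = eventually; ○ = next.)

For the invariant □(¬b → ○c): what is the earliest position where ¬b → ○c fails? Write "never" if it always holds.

Check ¬b → ○c at each position in order: 0 ✓, 1 ✓, 2 ✓, 3 ✓.
At position 4 the labels are {c} and the next position 5 has {a}, so ¬b → ○c is false there. This is the first violation.

4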